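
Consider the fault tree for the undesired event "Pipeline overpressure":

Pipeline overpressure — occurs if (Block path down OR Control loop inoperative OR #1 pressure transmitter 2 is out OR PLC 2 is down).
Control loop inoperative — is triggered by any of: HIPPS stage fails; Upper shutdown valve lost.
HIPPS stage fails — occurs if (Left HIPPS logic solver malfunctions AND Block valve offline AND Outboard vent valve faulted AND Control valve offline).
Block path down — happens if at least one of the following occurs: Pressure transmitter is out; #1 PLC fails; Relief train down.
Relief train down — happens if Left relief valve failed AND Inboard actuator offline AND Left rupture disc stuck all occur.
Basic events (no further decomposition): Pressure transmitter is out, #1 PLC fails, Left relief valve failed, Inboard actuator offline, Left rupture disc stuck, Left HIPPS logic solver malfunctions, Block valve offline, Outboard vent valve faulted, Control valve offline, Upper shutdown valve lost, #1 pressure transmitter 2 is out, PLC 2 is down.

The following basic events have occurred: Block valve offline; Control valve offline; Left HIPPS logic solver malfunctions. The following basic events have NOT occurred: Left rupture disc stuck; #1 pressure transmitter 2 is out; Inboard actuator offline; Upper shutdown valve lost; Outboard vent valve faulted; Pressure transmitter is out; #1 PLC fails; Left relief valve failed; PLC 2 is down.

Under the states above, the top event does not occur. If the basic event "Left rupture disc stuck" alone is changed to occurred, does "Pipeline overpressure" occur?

Counterfactual: set "Left rupture disc stuck" to occurred.
Relief train down [AND]: Left relief valve failed=not, Inboard actuator offline=not, Left rupture disc stuck=occurs → not all inputs occur → does not occur.
Block path down [OR]: Pressure transmitter is out=not, #1 PLC fails=not, Relief train down=not → no input occurs → does not occur.
HIPPS stage fails [AND]: Left HIPPS logic solver malfunctions=occurs, Block valve offline=occurs, Outboard vent valve faulted=not, Control valve offline=occurs → not all inputs occur → does not occur.
Control loop inoperative [OR]: HIPPS stage fails=not, Upper shutdown valve lost=not → no input occurs → does not occur.
Pipeline overpressure [OR]: Block path down=not, Control loop inoperative=not, #1 pressure transmitter 2 is out=not, PLC 2 is down=not → no input occurs → does not occur.

No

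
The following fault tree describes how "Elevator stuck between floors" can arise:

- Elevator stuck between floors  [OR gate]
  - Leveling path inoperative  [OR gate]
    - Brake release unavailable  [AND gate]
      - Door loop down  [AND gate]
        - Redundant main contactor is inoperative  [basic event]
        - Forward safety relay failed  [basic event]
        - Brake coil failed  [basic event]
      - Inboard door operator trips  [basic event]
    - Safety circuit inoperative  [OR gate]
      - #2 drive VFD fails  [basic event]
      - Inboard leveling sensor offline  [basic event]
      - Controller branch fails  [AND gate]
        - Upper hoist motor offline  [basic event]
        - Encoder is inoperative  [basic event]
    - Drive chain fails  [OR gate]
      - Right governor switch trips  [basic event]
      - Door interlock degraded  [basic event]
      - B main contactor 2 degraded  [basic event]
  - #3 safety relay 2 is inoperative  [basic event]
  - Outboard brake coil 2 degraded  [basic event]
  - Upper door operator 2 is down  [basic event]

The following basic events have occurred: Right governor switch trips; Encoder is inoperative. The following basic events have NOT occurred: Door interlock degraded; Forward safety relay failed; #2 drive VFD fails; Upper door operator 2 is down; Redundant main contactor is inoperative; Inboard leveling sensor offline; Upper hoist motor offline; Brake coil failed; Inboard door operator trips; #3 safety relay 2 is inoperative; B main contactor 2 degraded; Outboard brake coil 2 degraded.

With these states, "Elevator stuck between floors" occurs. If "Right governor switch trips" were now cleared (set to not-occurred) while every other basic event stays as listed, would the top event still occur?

No

Counterfactual: set "Right governor switch trips" to not occurred.
Door loop down [AND]: Redundant main contactor is inoperative=not, Forward safety relay failed=not, Brake coil failed=not → not all inputs occur → does not occur.
Brake release unavailable [AND]: Door loop down=not, Inboard door operator trips=not → not all inputs occur → does not occur.
Controller branch fails [AND]: Upper hoist motor offline=not, Encoder is inoperative=occurs → not all inputs occur → does not occur.
Safety circuit inoperative [OR]: #2 drive VFD fails=not, Inboard leveling sensor offline=not, Controller branch fails=not → no input occurs → does not occur.
Drive chain fails [OR]: Right governor switch trips=not, Door interlock degraded=not, B main contactor 2 degraded=not → no input occurs → does not occur.
Leveling path inoperative [OR]: Brake release unavailable=not, Safety circuit inoperative=not, Drive chain fails=not → no input occurs → does not occur.
Elevator stuck between floors [OR]: Leveling path inoperative=not, #3 safety relay 2 is inoperative=not, Outboard brake coil 2 degraded=not, Upper door operator 2 is down=not → no input occurs → does not occur.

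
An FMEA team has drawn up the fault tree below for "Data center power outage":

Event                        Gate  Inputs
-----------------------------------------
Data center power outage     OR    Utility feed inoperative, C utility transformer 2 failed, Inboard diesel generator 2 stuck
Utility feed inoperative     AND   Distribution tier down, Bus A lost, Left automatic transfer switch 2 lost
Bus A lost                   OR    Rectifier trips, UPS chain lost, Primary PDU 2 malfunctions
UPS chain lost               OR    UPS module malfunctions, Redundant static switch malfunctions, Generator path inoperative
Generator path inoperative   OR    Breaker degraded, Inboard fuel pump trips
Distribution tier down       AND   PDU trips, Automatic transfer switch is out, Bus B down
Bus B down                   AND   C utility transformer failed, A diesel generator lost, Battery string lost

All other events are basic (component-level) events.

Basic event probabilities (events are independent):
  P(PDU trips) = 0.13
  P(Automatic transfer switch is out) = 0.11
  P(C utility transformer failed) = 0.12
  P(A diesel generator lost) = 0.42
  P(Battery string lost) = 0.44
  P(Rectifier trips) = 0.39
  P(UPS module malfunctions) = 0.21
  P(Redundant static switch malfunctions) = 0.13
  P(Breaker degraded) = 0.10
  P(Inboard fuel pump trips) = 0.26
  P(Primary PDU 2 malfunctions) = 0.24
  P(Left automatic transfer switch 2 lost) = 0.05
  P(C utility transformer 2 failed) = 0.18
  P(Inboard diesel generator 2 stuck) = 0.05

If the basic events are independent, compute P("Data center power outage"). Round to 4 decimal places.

0.2210

P(Bus B down) [AND] = 0.12 × 0.42 × 0.44 = 0.022176
P(Distribution tier down) [AND] = 0.13 × 0.11 × 0.022176 = 0.000317
P(Generator path inoperative) [OR] = 1 − (1−0.10) × (1−0.26) = 0.334000
P(UPS chain lost) [OR] = 1 − (1−0.21) × (1−0.13) × (1−0.334000) = 0.542258
P(Bus A lost) [OR] = 1 − (1−0.39) × (1−0.542258) × (1−0.24) = 0.787791
P(Utility feed inoperative) [AND] = 0.000317 × 0.787791 × 0.05 = 0.000012
P(Data center power outage) [OR] = 1 − (1−0.000012) × (1−0.18) × (1−0.05) = 0.221009
Rounded to 4 decimal places: P(Data center power outage) ≈ 0.2210.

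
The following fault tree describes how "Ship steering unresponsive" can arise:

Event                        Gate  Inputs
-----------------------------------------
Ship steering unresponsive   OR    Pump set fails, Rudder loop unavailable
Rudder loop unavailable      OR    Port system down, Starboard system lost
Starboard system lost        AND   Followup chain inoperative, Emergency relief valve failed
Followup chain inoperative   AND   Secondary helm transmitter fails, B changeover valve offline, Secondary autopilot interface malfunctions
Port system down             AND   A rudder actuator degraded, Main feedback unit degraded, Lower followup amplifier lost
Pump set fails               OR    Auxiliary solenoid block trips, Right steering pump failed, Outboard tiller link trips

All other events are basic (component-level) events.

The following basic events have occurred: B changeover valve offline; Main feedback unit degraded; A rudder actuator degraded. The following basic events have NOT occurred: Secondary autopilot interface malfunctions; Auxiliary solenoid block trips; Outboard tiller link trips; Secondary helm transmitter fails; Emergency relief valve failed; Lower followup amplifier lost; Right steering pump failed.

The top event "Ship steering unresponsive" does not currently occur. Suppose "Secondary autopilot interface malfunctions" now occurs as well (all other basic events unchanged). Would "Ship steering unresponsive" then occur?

No

Counterfactual: set "Secondary autopilot interface malfunctions" to occurred.
Pump set fails [OR]: Auxiliary solenoid block trips=not, Right steering pump failed=not, Outboard tiller link trips=not → no input occurs → does not occur.
Port system down [AND]: A rudder actuator degraded=occurs, Main feedback unit degraded=occurs, Lower followup amplifier lost=not → not all inputs occur → does not occur.
Followup chain inoperative [AND]: Secondary helm transmitter fails=not, B changeover valve offline=occurs, Secondary autopilot interface malfunctions=occurs → not all inputs occur → does not occur.
Starboard system lost [AND]: Followup chain inoperative=not, Emergency relief valve failed=not → not all inputs occur → does not occur.
Rudder loop unavailable [OR]: Port system down=not, Starboard system lost=not → no input occurs → does not occur.
Ship steering unresponsive [OR]: Pump set fails=not, Rudder loop unavailable=not → no input occurs → does not occur.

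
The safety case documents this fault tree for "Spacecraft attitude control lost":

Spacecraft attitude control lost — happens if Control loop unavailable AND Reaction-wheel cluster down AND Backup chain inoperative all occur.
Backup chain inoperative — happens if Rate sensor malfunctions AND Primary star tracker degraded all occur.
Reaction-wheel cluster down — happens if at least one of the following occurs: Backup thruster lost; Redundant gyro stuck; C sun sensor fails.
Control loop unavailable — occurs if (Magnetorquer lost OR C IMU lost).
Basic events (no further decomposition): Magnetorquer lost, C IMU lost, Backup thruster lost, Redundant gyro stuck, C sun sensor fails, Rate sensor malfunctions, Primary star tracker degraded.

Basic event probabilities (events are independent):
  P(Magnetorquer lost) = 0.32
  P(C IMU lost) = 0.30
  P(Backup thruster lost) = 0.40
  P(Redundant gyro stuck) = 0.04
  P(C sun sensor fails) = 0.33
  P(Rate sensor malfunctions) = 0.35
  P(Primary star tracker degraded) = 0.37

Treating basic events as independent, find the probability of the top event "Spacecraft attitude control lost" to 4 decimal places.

0.0417

P(Control loop unavailable) [OR] = 1 − (1−0.32) × (1−0.30) = 0.524000
P(Reaction-wheel cluster down) [OR] = 1 − (1−0.40) × (1−0.04) × (1−0.33) = 0.614080
P(Backup chain inoperative) [AND] = 0.35 × 0.37 = 0.129500
P(Spacecraft attitude control lost) [AND] = 0.524000 × 0.614080 × 0.129500 = 0.041670
Rounded to 4 decimal places: P(Spacecraft attitude control lost) ≈ 0.0417.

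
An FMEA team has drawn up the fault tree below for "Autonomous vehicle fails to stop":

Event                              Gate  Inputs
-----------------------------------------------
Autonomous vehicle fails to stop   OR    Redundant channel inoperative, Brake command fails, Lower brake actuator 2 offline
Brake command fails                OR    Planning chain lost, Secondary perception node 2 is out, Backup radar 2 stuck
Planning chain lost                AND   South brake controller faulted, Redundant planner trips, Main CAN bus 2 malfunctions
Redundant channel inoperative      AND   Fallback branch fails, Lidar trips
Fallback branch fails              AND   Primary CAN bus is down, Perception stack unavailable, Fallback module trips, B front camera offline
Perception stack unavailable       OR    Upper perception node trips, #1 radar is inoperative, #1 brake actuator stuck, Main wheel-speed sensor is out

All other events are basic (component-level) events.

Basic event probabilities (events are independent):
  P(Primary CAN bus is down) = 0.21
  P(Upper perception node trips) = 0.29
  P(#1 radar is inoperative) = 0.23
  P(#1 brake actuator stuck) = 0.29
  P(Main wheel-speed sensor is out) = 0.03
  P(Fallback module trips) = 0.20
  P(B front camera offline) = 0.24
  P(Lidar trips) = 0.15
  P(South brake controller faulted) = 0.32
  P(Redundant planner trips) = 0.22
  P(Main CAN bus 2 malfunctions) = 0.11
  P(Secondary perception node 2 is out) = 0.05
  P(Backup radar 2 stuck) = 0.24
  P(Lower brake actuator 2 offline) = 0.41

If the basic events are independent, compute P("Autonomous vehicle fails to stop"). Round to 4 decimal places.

0.5777

P(Perception stack unavailable) [OR] = 1 − (1−0.29) × (1−0.23) × (1−0.29) × (1−0.03) = 0.623488
P(Fallback branch fails) [AND] = 0.21 × 0.623488 × 0.20 × 0.24 = 0.006285
P(Redundant channel inoperative) [AND] = 0.006285 × 0.15 = 0.000943
P(Planning chain lost) [AND] = 0.32 × 0.22 × 0.11 = 0.007744
P(Brake command fails) [OR] = 1 − (1−0.007744) × (1−0.05) × (1−0.24) = 0.283591
P(Autonomous vehicle fails to stop) [OR] = 1 − (1−0.000943) × (1−0.283591) × (1−0.41) = 0.577717
Rounded to 4 decimal places: P(Autonomous vehicle fails to stop) ≈ 0.5777.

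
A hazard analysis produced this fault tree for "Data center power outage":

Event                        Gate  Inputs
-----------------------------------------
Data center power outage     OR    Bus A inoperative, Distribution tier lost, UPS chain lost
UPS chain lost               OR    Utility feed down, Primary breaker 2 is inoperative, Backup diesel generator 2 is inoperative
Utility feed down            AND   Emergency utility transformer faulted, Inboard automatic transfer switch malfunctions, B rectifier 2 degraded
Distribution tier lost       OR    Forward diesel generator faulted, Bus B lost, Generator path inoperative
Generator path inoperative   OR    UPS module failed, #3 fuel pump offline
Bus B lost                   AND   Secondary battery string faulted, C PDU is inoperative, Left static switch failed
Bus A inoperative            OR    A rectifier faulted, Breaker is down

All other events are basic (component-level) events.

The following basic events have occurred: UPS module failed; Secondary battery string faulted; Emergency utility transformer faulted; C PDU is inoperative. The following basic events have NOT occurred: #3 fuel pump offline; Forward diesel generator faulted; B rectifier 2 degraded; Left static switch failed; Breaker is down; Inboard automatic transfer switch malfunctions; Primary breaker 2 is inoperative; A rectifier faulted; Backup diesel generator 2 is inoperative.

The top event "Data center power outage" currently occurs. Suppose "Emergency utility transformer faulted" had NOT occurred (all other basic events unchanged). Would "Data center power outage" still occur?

Counterfactual: set "Emergency utility transformer faulted" to not occurred.
Bus A inoperative [OR]: A rectifier faulted=not, Breaker is down=not → no input occurs → does not occur.
Bus B lost [AND]: Secondary battery string faulted=occurs, C PDU is inoperative=occurs, Left static switch failed=not → not all inputs occur → does not occur.
Generator path inoperative [OR]: UPS module failed=occurs, #3 fuel pump offline=not → at least one input occurs → occurs.
Distribution tier lost [OR]: Forward diesel generator faulted=not, Bus B lost=not, Generator path inoperative=occurs → at least one input occurs → occurs.
Utility feed down [AND]: Emergency utility transformer faulted=not, Inboard automatic transfer switch malfunctions=not, B rectifier 2 degraded=not → not all inputs occur → does not occur.
UPS chain lost [OR]: Utility feed down=not, Primary breaker 2 is inoperative=not, Backup diesel generator 2 is inoperative=not → no input occurs → does not occur.
Data center power outage [OR]: Bus A inoperative=not, Distribution tier lost=occurs, UPS chain lost=not → at least one input occurs → occurs.

Yes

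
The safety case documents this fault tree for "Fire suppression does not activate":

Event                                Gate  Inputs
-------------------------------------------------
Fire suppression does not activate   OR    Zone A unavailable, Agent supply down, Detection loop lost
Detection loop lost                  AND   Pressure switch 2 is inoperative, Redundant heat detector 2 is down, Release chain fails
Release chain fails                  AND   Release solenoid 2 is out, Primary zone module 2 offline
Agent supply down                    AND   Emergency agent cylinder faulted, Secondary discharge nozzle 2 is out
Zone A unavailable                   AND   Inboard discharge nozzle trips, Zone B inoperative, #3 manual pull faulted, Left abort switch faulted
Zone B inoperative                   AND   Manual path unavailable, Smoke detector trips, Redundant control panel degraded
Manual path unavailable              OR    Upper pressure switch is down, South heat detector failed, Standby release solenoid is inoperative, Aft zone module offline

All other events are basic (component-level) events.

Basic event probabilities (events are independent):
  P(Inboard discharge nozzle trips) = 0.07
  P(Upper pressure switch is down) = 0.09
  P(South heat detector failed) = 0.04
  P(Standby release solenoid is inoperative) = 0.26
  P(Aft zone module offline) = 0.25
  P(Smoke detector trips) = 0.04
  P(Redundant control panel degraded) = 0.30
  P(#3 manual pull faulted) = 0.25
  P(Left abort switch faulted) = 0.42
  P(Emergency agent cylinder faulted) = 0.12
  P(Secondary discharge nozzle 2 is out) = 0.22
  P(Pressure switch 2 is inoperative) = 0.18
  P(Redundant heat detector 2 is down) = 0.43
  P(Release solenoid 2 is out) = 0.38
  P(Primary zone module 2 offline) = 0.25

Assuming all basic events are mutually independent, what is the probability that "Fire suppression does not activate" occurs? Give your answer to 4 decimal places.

P(Manual path unavailable) [OR] = 1 − (1−0.09) × (1−0.04) × (1−0.26) × (1−0.25) = 0.515152
P(Zone B inoperative) [AND] = 0.515152 × 0.04 × 0.30 = 0.006182
P(Zone A unavailable) [AND] = 0.07 × 0.006182 × 0.25 × 0.42 = 0.000045
P(Agent supply down) [AND] = 0.12 × 0.22 = 0.026400
P(Release chain fails) [AND] = 0.38 × 0.25 = 0.095000
P(Detection loop lost) [AND] = 0.18 × 0.43 × 0.095000 = 0.007353
P(Fire suppression does not activate) [OR] = 1 − (1−0.000045) × (1−0.026400) × (1−0.007353) = 0.033602
Rounded to 4 decimal places: P(Fire suppression does not activate) ≈ 0.0336.

0.0336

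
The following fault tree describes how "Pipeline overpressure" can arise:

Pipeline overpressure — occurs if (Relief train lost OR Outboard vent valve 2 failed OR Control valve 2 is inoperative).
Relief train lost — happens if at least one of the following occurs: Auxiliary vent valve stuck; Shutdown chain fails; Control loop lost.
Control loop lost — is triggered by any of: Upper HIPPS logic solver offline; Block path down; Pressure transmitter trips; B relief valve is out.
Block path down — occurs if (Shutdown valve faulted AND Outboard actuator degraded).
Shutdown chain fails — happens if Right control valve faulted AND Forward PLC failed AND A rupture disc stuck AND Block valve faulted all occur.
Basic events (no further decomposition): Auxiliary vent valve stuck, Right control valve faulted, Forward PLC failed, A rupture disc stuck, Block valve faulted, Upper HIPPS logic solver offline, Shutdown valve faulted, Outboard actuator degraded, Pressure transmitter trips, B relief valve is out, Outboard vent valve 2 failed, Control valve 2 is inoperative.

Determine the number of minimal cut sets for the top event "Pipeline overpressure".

Shutdown chain fails [AND]: one cut set from each child combined → 1 × 1 × 1 × 1 = 1 cut set(s).
Block path down [AND]: one cut set from each child combined → 1 × 1 = 1 cut set(s).
Control loop lost [OR]: union of children's cut sets → 4 cut set(s).
Relief train lost [OR]: union of children's cut sets → 6 cut set(s).
Pipeline overpressure [OR]: union of children's cut sets → 8 cut set(s).
Minimal cut sets: {Auxiliary vent valve stuck}; {A rupture disc stuck, Block valve faulted, Forward PLC failed, Right control valve faulted}; {Upper HIPPS logic solver offline}; {Outboard actuator degraded, Shutdown valve faulted}; {Pressure transmitter trips}; {B relief valve is out}; {Outboard vent valve 2 failed}; {Control valve 2 is inoperative}.

8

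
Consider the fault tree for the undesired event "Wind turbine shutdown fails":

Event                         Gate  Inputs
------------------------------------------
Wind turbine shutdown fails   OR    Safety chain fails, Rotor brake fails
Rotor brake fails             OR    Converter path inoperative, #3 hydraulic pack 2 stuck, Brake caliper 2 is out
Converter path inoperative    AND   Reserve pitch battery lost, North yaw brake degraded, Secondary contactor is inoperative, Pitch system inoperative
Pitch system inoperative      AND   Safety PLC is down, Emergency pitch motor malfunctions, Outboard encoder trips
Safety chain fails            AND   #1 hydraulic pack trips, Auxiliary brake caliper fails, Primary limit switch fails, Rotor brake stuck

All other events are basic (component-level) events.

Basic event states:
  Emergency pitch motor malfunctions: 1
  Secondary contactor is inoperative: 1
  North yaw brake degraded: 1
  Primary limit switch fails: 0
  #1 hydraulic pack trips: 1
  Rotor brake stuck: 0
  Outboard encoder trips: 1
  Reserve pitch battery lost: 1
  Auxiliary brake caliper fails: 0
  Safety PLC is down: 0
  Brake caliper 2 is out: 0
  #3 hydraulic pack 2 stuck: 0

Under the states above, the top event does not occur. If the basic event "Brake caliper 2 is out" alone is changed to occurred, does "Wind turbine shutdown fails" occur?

Counterfactual: set "Brake caliper 2 is out" to occurred.
Safety chain fails [AND]: #1 hydraulic pack trips=occurs, Auxiliary brake caliper fails=not, Primary limit switch fails=not, Rotor brake stuck=not → not all inputs occur → does not occur.
Pitch system inoperative [AND]: Safety PLC is down=not, Emergency pitch motor malfunctions=occurs, Outboard encoder trips=occurs → not all inputs occur → does not occur.
Converter path inoperative [AND]: Reserve pitch battery lost=occurs, North yaw brake degraded=occurs, Secondary contactor is inoperative=occurs, Pitch system inoperative=not → not all inputs occur → does not occur.
Rotor brake fails [OR]: Converter path inoperative=not, #3 hydraulic pack 2 stuck=not, Brake caliper 2 is out=occurs → at least one input occurs → occurs.
Wind turbine shutdown fails [OR]: Safety chain fails=not, Rotor brake fails=occurs → at least one input occurs → occurs.

Yes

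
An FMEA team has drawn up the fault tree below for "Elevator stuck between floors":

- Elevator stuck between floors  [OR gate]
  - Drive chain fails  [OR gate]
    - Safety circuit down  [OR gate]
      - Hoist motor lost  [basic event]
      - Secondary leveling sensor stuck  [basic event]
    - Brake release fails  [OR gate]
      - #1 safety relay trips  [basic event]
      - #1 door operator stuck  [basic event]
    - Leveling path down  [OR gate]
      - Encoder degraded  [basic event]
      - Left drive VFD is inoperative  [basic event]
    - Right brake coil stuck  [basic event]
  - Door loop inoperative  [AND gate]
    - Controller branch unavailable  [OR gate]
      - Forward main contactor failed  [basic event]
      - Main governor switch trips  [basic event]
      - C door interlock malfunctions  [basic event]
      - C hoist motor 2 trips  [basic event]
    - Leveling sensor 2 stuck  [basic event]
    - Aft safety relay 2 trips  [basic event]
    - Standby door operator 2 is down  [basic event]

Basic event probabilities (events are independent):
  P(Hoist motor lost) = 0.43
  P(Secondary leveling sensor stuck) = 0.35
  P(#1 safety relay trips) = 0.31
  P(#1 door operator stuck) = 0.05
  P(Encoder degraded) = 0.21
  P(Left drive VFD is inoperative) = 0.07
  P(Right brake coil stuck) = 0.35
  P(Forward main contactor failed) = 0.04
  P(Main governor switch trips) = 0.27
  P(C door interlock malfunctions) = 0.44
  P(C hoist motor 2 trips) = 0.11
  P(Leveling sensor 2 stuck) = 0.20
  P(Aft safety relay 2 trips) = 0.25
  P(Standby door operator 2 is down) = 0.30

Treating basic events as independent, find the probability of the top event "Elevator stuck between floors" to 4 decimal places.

P(Safety circuit down) [OR] = 1 − (1−0.43) × (1−0.35) = 0.629500
P(Brake release fails) [OR] = 1 − (1−0.31) × (1−0.05) = 0.344500
P(Leveling path down) [OR] = 1 − (1−0.21) × (1−0.07) = 0.265300
P(Drive chain fails) [OR] = 1 − (1−0.629500) × (1−0.344500) × (1−0.265300) × (1−0.35) = 0.884020
P(Controller branch unavailable) [OR] = 1 − (1−0.04) × (1−0.27) × (1−0.44) × (1−0.11) = 0.650721
P(Door loop inoperative) [AND] = 0.650721 × 0.20 × 0.25 × 0.30 = 0.009761
P(Elevator stuck between floors) [OR] = 1 − (1−0.884020) × (1−0.009761) = 0.885152
Rounded to 4 decimal places: P(Elevator stuck between floors) ≈ 0.8852.

0.8852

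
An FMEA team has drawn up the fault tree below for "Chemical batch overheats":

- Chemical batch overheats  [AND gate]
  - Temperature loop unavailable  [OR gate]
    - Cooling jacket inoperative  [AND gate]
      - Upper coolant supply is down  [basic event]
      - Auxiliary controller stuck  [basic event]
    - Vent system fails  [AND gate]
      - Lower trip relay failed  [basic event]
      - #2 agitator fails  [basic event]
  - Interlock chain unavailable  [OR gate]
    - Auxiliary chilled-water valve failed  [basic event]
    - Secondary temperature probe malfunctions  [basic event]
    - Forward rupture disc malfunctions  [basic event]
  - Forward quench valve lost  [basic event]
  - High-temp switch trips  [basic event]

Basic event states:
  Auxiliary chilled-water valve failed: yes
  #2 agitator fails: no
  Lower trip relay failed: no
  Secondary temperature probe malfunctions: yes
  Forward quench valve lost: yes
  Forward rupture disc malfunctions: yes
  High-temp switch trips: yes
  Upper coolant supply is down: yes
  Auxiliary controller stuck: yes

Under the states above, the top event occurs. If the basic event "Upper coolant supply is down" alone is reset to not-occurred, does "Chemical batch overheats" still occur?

Counterfactual: set "Upper coolant supply is down" to not occurred.
Cooling jacket inoperative [AND]: Upper coolant supply is down=not, Auxiliary controller stuck=occurs → not all inputs occur → does not occur.
Vent system fails [AND]: Lower trip relay failed=not, #2 agitator fails=not → not all inputs occur → does not occur.
Temperature loop unavailable [OR]: Cooling jacket inoperative=not, Vent system fails=not → no input occurs → does not occur.
Interlock chain unavailable [OR]: Auxiliary chilled-water valve failed=occurs, Secondary temperature probe malfunctions=occurs, Forward rupture disc malfunctions=occurs → at least one input occurs → occurs.
Chemical batch overheats [AND]: Temperature loop unavailable=not, Interlock chain unavailable=occurs, Forward quench valve lost=occurs, High-temp switch trips=occurs → not all inputs occur → does not occur.

No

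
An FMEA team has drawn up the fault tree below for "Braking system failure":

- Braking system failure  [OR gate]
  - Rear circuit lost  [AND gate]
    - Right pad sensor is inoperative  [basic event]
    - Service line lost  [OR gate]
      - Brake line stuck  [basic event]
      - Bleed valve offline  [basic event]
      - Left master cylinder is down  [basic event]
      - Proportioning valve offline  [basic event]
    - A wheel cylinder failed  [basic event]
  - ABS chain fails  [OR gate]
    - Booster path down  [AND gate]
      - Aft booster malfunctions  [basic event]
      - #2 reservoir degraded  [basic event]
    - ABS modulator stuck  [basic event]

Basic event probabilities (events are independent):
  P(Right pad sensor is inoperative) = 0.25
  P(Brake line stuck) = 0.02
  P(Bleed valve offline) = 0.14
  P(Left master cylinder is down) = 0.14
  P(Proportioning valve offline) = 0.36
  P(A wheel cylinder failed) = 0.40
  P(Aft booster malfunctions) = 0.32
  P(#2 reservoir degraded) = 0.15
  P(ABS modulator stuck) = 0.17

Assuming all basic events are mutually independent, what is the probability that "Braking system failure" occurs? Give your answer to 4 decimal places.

P(Service line lost) [OR] = 1 − (1−0.02) × (1−0.14) × (1−0.14) × (1−0.36) = 0.536123
P(Rear circuit lost) [AND] = 0.25 × 0.536123 × 0.40 = 0.053612
P(Booster path down) [AND] = 0.32 × 0.15 = 0.048000
P(ABS chain fails) [OR] = 1 − (1−0.048000) × (1−0.17) = 0.209840
P(Braking system failure) [OR] = 1 − (1−0.053612) × (1−0.209840) = 0.252202
Rounded to 4 decimal places: P(Braking system failure) ≈ 0.2522.

0.2522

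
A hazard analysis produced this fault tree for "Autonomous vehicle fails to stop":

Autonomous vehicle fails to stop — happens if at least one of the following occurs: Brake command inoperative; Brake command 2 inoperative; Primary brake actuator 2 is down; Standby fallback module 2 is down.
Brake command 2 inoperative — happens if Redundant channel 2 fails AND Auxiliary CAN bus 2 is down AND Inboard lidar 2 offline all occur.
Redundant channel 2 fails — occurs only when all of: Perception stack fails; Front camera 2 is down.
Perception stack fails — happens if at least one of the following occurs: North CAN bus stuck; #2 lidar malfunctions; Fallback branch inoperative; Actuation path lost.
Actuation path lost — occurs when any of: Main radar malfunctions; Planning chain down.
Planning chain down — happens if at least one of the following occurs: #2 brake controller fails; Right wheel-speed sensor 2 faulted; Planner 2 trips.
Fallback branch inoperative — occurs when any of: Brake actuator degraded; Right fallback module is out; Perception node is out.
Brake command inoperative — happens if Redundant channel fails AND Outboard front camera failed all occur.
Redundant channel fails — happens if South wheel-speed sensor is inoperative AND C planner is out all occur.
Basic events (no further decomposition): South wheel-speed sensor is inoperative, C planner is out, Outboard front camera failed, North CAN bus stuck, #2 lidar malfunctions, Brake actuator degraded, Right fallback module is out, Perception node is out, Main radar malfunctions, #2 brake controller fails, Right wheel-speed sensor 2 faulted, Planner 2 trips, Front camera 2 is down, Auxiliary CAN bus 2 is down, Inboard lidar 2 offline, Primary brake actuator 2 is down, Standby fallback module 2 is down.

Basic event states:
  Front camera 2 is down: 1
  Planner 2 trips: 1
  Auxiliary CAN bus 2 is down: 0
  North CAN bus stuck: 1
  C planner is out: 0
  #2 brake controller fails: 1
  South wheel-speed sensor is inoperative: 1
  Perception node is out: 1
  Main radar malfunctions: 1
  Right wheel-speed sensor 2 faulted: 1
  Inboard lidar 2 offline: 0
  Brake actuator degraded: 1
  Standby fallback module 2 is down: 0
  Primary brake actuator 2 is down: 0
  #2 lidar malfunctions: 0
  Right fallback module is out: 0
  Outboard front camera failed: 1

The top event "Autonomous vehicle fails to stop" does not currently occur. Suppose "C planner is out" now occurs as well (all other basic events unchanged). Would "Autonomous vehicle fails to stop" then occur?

Counterfactual: set "C planner is out" to occurred.
Redundant channel fails [AND]: South wheel-speed sensor is inoperative=occurs, C planner is out=occurs → all inputs occur → occurs.
Brake command inoperative [AND]: Redundant channel fails=occurs, Outboard front camera failed=occurs → all inputs occur → occurs.
Fallback branch inoperative [OR]: Brake actuator degraded=occurs, Right fallback module is out=not, Perception node is out=occurs → at least one input occurs → occurs.
Planning chain down [OR]: #2 brake controller fails=occurs, Right wheel-speed sensor 2 faulted=occurs, Planner 2 trips=occurs → at least one input occurs → occurs.
Actuation path lost [OR]: Main radar malfunctions=occurs, Planning chain down=occurs → at least one input occurs → occurs.
Perception stack fails [OR]: North CAN bus stuck=occurs, #2 lidar malfunctions=not, Fallback branch inoperative=occurs, Actuation path lost=occurs → at least one input occurs → occurs.
Redundant channel 2 fails [AND]: Perception stack fails=occurs, Front camera 2 is down=occurs → all inputs occur → occurs.
Brake command 2 inoperative [AND]: Redundant channel 2 fails=occurs, Auxiliary CAN bus 2 is down=not, Inboard lidar 2 offline=not → not all inputs occur → does not occur.
Autonomous vehicle fails to stop [OR]: Brake command inoperative=occurs, Brake command 2 inoperative=not, Primary brake actuator 2 is down=not, Standby fallback module 2 is down=not → at least one input occurs → occurs.

Yes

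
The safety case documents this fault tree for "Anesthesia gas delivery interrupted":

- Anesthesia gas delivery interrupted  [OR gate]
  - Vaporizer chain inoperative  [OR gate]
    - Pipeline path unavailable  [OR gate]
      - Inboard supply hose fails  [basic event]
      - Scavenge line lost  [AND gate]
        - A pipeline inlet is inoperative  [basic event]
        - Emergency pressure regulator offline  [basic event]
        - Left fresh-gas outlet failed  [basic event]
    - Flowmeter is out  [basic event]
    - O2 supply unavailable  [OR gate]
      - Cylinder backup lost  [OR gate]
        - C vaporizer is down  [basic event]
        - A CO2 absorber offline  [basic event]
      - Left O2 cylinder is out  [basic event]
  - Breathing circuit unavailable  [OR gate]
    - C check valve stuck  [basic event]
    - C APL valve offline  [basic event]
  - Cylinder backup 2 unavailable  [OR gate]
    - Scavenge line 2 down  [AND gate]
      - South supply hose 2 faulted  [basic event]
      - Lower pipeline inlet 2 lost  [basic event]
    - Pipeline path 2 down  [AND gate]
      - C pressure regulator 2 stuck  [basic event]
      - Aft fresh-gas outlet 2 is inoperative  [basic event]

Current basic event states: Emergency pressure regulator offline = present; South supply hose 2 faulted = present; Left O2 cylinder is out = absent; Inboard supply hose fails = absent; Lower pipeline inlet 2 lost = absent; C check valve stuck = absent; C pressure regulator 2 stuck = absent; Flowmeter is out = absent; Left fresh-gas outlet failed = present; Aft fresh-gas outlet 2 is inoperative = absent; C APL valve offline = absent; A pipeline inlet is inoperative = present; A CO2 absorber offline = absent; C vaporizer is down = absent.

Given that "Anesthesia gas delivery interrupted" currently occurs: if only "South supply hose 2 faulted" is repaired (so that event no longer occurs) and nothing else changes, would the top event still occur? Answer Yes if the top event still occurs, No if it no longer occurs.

Yes

Counterfactual: set "South supply hose 2 faulted" to not occurred.
Scavenge line lost [AND]: A pipeline inlet is inoperative=occurs, Emergency pressure regulator offline=occurs, Left fresh-gas outlet failed=occurs → all inputs occur → occurs.
Pipeline path unavailable [OR]: Inboard supply hose fails=not, Scavenge line lost=occurs → at least one input occurs → occurs.
Cylinder backup lost [OR]: C vaporizer is down=not, A CO2 absorber offline=not → no input occurs → does not occur.
O2 supply unavailable [OR]: Cylinder backup lost=not, Left O2 cylinder is out=not → no input occurs → does not occur.
Vaporizer chain inoperative [OR]: Pipeline path unavailable=occurs, Flowmeter is out=not, O2 supply unavailable=not → at least one input occurs → occurs.
Breathing circuit unavailable [OR]: C check valve stuck=not, C APL valve offline=not → no input occurs → does not occur.
Scavenge line 2 down [AND]: South supply hose 2 faulted=not, Lower pipeline inlet 2 lost=not → not all inputs occur → does not occur.
Pipeline path 2 down [AND]: C pressure regulator 2 stuck=not, Aft fresh-gas outlet 2 is inoperative=not → not all inputs occur → does not occur.
Cylinder backup 2 unavailable [OR]: Scavenge line 2 down=not, Pipeline path 2 down=not → no input occurs → does not occur.
Anesthesia gas delivery interrupted [OR]: Vaporizer chain inoperative=occurs, Breathing circuit unavailable=not, Cylinder backup 2 unavailable=not → at least one input occurs → occurs.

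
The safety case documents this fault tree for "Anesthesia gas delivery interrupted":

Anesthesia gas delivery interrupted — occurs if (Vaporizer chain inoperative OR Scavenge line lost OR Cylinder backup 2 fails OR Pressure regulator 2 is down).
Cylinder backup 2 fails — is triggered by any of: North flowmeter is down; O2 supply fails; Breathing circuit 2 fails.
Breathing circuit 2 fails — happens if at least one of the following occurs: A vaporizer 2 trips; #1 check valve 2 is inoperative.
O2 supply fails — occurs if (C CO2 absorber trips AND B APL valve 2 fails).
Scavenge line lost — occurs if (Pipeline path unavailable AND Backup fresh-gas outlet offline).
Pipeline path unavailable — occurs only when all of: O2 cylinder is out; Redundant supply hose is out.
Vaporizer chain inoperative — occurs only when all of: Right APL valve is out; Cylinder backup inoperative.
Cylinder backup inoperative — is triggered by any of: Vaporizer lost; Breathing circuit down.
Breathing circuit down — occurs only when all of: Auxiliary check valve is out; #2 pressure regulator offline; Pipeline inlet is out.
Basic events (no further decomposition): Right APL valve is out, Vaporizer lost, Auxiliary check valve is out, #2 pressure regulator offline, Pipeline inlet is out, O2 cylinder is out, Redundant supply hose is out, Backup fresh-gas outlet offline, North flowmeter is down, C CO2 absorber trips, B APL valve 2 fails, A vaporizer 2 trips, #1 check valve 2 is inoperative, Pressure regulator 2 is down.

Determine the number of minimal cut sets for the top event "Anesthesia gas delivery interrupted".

Breathing circuit down [AND]: one cut set from each child combined → 1 × 1 × 1 = 1 cut set(s).
Cylinder backup inoperative [OR]: union of children's cut sets → 2 cut set(s).
Vaporizer chain inoperative [AND]: one cut set from each child combined → 1 × 2 = 2 cut set(s).
Pipeline path unavailable [AND]: one cut set from each child combined → 1 × 1 = 1 cut set(s).
Scavenge line lost [AND]: one cut set from each child combined → 1 × 1 = 1 cut set(s).
O2 supply fails [AND]: one cut set from each child combined → 1 × 1 = 1 cut set(s).
Breathing circuit 2 fails [OR]: union of children's cut sets → 2 cut set(s).
Cylinder backup 2 fails [OR]: union of children's cut sets → 4 cut set(s).
Anesthesia gas delivery interrupted [OR]: union of children's cut sets → 8 cut set(s).
Minimal cut sets: {Right APL valve is out, Vaporizer lost}; {#2 pressure regulator offline, Auxiliary check valve is out, Pipeline inlet is out, Right APL valve is out}; {Backup fresh-gas outlet offline, O2 cylinder is out, Redundant supply hose is out}; {North flowmeter is down}; {B APL valve 2 fails, C CO2 absorber trips}; {A vaporizer 2 trips}; {#1 check valve 2 is inoperative}; {Pressure regulator 2 is down}.

8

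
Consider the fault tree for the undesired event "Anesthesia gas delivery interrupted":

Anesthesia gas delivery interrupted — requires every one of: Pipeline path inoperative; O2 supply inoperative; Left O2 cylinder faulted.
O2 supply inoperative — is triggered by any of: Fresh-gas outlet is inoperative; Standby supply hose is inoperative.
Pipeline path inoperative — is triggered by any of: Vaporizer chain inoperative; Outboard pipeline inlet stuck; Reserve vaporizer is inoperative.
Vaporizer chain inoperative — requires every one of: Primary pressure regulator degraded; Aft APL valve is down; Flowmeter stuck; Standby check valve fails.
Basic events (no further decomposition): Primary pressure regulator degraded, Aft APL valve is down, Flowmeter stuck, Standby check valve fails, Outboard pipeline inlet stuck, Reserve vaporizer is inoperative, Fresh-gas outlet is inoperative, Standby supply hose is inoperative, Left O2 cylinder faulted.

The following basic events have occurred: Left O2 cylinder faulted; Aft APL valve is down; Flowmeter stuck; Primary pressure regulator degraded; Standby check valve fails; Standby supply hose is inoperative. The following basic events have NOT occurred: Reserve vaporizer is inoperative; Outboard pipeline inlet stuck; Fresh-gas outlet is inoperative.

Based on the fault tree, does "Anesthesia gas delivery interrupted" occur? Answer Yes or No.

Vaporizer chain inoperative [AND]: Primary pressure regulator degraded=occurs, Aft APL valve is down=occurs, Flowmeter stuck=occurs, Standby check valve fails=occurs → all inputs occur → occurs.
Pipeline path inoperative [OR]: Vaporizer chain inoperative=occurs, Outboard pipeline inlet stuck=not, Reserve vaporizer is inoperative=not → at least one input occurs → occurs.
O2 supply inoperative [OR]: Fresh-gas outlet is inoperative=not, Standby supply hose is inoperative=occurs → at least one input occurs → occurs.
Anesthesia gas delivery interrupted [AND]: Pipeline path inoperative=occurs, O2 supply inoperative=occurs, Left O2 cylinder faulted=occurs → all inputs occur → occurs.

Yes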